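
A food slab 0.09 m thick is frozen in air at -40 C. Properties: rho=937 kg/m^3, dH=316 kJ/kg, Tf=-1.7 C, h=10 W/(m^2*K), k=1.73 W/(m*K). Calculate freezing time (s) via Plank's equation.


dT = -1.7 - (-40) = 38.3 K
term1 = a/(2h) = 0.09/(2*10) = 0.0045
term2 = a^2/(8k) = 0.09^2/(8*1.73) = 0.0005852601156
t = rho*dH*1000/dT * (term1 + term2)
t = 937*316*1000/38.3 * (0.0045 + 0.0005852601156)
t = 39313 s

39313


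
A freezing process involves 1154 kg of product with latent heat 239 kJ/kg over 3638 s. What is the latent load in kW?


Q_lat = m * h_fg / t
Q_lat = 1154 * 239 / 3638
Q_lat = 75.81 kW

75.81


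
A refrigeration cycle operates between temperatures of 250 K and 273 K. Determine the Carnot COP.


dT = 273 - 250 = 23 K
COP_carnot = T_cold / dT = 250 / 23
COP_carnot = 10.87

10.87


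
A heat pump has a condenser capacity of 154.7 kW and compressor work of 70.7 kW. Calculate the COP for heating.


COP_hp = Q_cond / W
COP_hp = 154.7 / 70.7
COP_hp = 2.188

2.188


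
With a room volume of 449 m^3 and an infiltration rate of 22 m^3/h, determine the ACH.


ACH = flow / volume
ACH = 22 / 449
ACH = 0.049

0.049


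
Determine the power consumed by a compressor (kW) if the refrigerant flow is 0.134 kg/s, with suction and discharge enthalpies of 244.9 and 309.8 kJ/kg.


dh = 309.8 - 244.9 = 64.9 kJ/kg
W = m_dot * dh = 0.134 * 64.9 = 8.7 kW

8.7


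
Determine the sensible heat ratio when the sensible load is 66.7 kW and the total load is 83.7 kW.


SHR = Q_sensible / Q_total
SHR = 66.7 / 83.7
SHR = 0.797

0.797


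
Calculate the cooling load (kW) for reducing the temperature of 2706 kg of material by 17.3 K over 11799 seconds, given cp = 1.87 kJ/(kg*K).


Q = m * cp * dT / t
Q = 2706 * 1.87 * 17.3 / 11799
Q = 7.419 kW

7.419


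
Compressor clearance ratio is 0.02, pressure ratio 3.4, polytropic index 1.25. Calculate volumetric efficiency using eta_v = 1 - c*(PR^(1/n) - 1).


PR^(1/n) = 3.4^(1/1.25) = 2.66184727
eta_v = 1 - 0.02 * (2.66184727 - 1)
eta_v = 0.9668

0.9668


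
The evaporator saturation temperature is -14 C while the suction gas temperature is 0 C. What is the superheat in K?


Superheat = T_suction - T_evap
Superheat = 0 - (-14)
Superheat = 14 K

14


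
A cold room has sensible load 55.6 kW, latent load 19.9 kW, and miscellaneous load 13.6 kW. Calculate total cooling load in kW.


Q_total = Q_s + Q_l + Q_misc
Q_total = 55.6 + 19.9 + 13.6
Q_total = 89.1 kW

89.1


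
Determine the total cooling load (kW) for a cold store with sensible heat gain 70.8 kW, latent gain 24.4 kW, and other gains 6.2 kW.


Q_total = Q_s + Q_l + Q_misc
Q_total = 70.8 + 24.4 + 6.2
Q_total = 101.4 kW

101.4


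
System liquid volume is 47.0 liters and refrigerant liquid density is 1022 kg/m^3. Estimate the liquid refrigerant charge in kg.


Charge = V * rho / 1000
Charge = 47.0 * 1022 / 1000
Charge = 48.03 kg

48.03


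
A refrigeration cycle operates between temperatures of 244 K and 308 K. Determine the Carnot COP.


dT = 308 - 244 = 64 K
COP_carnot = T_cold / dT = 244 / 64
COP_carnot = 3.813

3.813


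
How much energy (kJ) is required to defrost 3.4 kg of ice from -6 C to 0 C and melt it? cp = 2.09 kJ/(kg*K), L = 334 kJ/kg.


Sensible heat = cp * dT = 2.09 * 6 = 12.54 kJ/kg
Total per kg = 12.54 + 334 = 346.54 kJ/kg
Q = m * total = 3.4 * 346.54
Q = 1178.2 kJ

1178.2


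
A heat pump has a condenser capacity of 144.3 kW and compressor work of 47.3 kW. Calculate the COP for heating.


COP_hp = Q_cond / W
COP_hp = 144.3 / 47.3
COP_hp = 3.051

3.051


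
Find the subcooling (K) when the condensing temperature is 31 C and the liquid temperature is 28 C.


Subcooling = T_cond - T_liquid
Subcooling = 31 - 28
Subcooling = 3 K

3


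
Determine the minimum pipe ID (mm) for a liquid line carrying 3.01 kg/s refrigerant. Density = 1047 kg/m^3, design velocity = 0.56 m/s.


A = m_dot / (rho * v) = 3.01 / (1047 * 0.56) = 0.005133715377 m^2
d = sqrt(4*A/pi) * 1000
d = 80.8 mm

80.8


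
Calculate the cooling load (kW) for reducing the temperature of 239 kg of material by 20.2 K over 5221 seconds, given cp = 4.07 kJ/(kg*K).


Q = m * cp * dT / t
Q = 239 * 4.07 * 20.2 / 5221
Q = 3.763 kW

3.763


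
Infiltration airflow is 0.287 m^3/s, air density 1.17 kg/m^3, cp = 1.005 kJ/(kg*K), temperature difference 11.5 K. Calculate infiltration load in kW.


Q = V_dot * rho * cp * dT
Q = 0.287 * 1.17 * 1.005 * 11.5
Q = 3.881 kW

3.881


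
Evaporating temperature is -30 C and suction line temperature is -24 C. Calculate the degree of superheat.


Superheat = T_suction - T_evap
Superheat = -24 - (-30)
Superheat = 6 K

6


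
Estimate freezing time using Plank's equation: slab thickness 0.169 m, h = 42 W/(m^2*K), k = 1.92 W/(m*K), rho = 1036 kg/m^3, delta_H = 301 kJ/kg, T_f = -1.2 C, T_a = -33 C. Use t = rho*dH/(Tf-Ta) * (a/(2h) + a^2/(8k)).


dT = -1.2 - (-33) = 31.8 K
term1 = a/(2h) = 0.169/(2*42) = 0.002011904762
term2 = a^2/(8k) = 0.169^2/(8*1.92) = 0.001859440104
t = rho*dH*1000/dT * (term1 + term2)
t = 1036*301*1000/31.8 * (0.002011904762 + 0.001859440104)
t = 37963 s

37963


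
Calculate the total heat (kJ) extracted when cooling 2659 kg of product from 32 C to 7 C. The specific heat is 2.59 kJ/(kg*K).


dT = 32 - (7) = 25 K
Q = m * cp * dT = 2659 * 2.59 * 25
Q = 172170 kJ

172170


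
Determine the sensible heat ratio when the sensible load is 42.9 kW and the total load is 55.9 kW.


SHR = Q_sensible / Q_total
SHR = 42.9 / 55.9
SHR = 0.767

0.767


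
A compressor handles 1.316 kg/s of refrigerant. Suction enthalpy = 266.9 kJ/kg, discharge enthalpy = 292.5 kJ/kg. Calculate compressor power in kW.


dh = 292.5 - 266.9 = 25.6 kJ/kg
W = m_dot * dh = 1.316 * 25.6 = 33.69 kW

33.69


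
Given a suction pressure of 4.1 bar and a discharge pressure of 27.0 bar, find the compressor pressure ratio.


PR = P_high / P_low
PR = 27.0 / 4.1
PR = 6.585

6.585


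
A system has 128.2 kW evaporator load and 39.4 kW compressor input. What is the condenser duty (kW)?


Q_cond = Q_evap + W
Q_cond = 128.2 + 39.4
Q_cond = 167.6 kW

167.6


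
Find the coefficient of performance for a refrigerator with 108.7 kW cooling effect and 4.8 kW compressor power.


COP = Q_evap / W
COP = 108.7 / 4.8
COP = 22.646

22.646


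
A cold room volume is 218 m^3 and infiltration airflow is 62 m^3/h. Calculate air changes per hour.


ACH = flow / volume
ACH = 62 / 218
ACH = 0.284

0.284


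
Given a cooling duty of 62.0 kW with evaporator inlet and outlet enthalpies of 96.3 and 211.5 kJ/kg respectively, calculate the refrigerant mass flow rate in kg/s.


dh = 211.5 - 96.3 = 115.2 kJ/kg
m_dot = Q / dh = 62.0 / 115.2 = 0.5382 kg/s

0.5382


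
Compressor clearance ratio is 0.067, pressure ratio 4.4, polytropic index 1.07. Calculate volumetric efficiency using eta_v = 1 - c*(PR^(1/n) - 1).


PR^(1/n) = 4.4^(1/1.07) = 3.99353635
eta_v = 1 - 0.067 * (3.99353635 - 1)
eta_v = 0.7994

0.7994


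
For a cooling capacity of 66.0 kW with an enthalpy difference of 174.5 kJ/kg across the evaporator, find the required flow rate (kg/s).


m_dot = Q / dh
m_dot = 66.0 / 174.5
m_dot = 0.3782 kg/s

0.3782


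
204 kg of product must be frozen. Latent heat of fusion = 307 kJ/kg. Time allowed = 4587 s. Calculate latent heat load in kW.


Q_lat = m * h_fg / t
Q_lat = 204 * 307 / 4587
Q_lat = 13.65 kW

13.65


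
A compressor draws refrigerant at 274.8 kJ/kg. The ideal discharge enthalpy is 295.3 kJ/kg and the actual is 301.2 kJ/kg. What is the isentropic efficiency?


dh_ideal = 295.3 - 274.8 = 20.5 kJ/kg
dh_actual = 301.2 - 274.8 = 26.4 kJ/kg
eta_s = dh_ideal / dh_actual = 20.5 / 26.4
eta_s = 0.7765

0.7765


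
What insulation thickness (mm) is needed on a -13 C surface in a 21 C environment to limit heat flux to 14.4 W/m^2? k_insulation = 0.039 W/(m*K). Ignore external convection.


dT = 21 - (-13) = 34 K
thickness = k * dT / q_max * 1000
thickness = 0.039 * 34 / 14.4 * 1000
thickness = 92.1 mm

92.1


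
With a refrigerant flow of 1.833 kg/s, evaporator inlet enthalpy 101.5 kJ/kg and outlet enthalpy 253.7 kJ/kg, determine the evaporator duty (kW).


dh = 253.7 - 101.5 = 152.2 kJ/kg
Q_evap = m_dot * dh = 1.833 * 152.2
Q_evap = 278.98 kW

278.98


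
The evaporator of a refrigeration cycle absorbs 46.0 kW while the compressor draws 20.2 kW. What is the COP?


COP = Q_evap / W
COP = 46.0 / 20.2
COP = 2.277

2.277


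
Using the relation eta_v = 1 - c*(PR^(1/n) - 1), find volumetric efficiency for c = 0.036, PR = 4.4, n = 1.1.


PR^(1/n) = 4.4^(1/1.1) = 3.84553686
eta_v = 1 - 0.036 * (3.84553686 - 1)
eta_v = 0.8976

0.8976


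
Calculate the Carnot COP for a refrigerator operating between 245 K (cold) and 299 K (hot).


dT = 299 - 245 = 54 K
COP_carnot = T_cold / dT = 245 / 54
COP_carnot = 4.537

4.537


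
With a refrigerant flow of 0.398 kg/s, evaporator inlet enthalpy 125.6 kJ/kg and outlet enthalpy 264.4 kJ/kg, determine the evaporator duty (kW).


dh = 264.4 - 125.6 = 138.8 kJ/kg
Q_evap = m_dot * dh = 0.398 * 138.8
Q_evap = 55.24 kW

55.24


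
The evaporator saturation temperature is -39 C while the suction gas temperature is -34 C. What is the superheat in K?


Superheat = T_suction - T_evap
Superheat = -34 - (-39)
Superheat = 5 K

5


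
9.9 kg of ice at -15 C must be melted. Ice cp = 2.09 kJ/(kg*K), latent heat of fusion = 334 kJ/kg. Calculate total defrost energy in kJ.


Sensible heat = cp * dT = 2.09 * 15 = 31.35 kJ/kg
Total per kg = 31.35 + 334 = 365.35 kJ/kg
Q = m * total = 9.9 * 365.35
Q = 3617.0 kJ

3617.0


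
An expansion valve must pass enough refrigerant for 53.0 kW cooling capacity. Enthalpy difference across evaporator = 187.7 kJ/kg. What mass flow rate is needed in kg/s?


m_dot = Q / dh
m_dot = 53.0 / 187.7
m_dot = 0.2824 kg/s

0.2824


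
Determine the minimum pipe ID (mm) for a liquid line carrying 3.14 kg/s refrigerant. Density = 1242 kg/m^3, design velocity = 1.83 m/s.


A = m_dot / (rho * v) = 3.14 / (1242 * 1.83) = 0.001381519319 m^2
d = sqrt(4*A/pi) * 1000
d = 41.9 mm

41.9


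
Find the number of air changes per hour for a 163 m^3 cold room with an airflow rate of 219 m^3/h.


ACH = flow / volume
ACH = 219 / 163
ACH = 1.344

1.344


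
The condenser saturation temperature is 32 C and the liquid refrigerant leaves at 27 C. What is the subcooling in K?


Subcooling = T_cond - T_liquid
Subcooling = 32 - 27
Subcooling = 5 K

5


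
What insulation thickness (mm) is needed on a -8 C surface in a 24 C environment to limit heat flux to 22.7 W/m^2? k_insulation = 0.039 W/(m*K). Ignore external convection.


dT = 24 - (-8) = 32 K
thickness = k * dT / q_max * 1000
thickness = 0.039 * 32 / 22.7 * 1000
thickness = 55.0 mm

55.0


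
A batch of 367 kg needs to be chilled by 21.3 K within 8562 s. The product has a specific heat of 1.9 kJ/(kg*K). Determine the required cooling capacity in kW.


Q = m * cp * dT / t
Q = 367 * 1.9 * 21.3 / 8562
Q = 1.735 kW

1.735


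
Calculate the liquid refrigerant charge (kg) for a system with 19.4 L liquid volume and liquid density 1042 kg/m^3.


Charge = V * rho / 1000
Charge = 19.4 * 1042 / 1000
Charge = 20.21 kg

20.21


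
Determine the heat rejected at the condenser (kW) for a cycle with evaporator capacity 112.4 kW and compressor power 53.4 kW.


Q_cond = Q_evap + W
Q_cond = 112.4 + 53.4
Q_cond = 165.8 kW

165.8


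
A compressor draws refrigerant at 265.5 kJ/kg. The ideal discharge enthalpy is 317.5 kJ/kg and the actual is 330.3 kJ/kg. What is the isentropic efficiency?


dh_ideal = 317.5 - 265.5 = 52.0 kJ/kg
dh_actual = 330.3 - 265.5 = 64.8 kJ/kg
eta_s = dh_ideal / dh_actual = 52.0 / 64.8
eta_s = 0.8025

0.8025


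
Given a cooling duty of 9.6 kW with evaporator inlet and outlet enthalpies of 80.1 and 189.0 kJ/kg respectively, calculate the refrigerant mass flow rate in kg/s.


dh = 189.0 - 80.1 = 108.9 kJ/kg
m_dot = Q / dh = 9.6 / 108.9 = 0.0882 kg/s

0.0882


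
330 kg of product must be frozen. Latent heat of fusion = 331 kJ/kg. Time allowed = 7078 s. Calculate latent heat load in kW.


Q_lat = m * h_fg / t
Q_lat = 330 * 331 / 7078
Q_lat = 15.43 kW

15.43


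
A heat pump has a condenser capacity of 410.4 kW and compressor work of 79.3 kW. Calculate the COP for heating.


COP_hp = Q_cond / W
COP_hp = 410.4 / 79.3
COP_hp = 5.175

5.175


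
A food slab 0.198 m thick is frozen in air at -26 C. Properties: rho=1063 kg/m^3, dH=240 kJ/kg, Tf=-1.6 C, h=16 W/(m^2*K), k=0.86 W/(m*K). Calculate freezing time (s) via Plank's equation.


dT = -1.6 - (-26) = 24.4 K
term1 = a/(2h) = 0.198/(2*16) = 0.0061875
term2 = a^2/(8k) = 0.198^2/(8*0.86) = 0.005698255814
t = rho*dH*1000/dT * (term1 + term2)
t = 1063*240*1000/24.4 * (0.0061875 + 0.005698255814)
t = 124274 s

124274


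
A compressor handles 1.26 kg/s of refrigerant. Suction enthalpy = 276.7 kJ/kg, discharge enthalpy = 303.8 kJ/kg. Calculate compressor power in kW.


dh = 303.8 - 276.7 = 27.1 kJ/kg
W = m_dot * dh = 1.26 * 27.1 = 34.15 kW

34.15


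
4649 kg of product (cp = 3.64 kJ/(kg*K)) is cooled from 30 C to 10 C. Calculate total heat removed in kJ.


dT = 30 - (10) = 20 K
Q = m * cp * dT = 4649 * 3.64 * 20
Q = 338447 kJ

338447


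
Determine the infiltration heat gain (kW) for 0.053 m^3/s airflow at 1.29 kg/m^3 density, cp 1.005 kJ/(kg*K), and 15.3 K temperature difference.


Q = V_dot * rho * cp * dT
Q = 0.053 * 1.29 * 1.005 * 15.3
Q = 1.051 kW

1.051


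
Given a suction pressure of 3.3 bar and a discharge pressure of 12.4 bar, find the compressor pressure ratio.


PR = P_high / P_low
PR = 12.4 / 3.3
PR = 3.758

3.758


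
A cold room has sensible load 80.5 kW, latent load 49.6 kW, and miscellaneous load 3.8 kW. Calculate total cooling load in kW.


Q_total = Q_s + Q_l + Q_misc
Q_total = 80.5 + 49.6 + 3.8
Q_total = 133.9 kW

133.9


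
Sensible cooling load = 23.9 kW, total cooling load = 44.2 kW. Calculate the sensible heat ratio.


SHR = Q_sensible / Q_total
SHR = 23.9 / 44.2
SHR = 0.541

0.541


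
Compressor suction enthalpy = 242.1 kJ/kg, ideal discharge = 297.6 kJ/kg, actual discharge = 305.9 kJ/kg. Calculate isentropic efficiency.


dh_ideal = 297.6 - 242.1 = 55.5 kJ/kg
dh_actual = 305.9 - 242.1 = 63.8 kJ/kg
eta_s = dh_ideal / dh_actual = 55.5 / 63.8
eta_s = 0.8699

0.8699


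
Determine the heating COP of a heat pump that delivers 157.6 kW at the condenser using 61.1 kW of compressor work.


COP_hp = Q_cond / W
COP_hp = 157.6 / 61.1
COP_hp = 2.579

2.579


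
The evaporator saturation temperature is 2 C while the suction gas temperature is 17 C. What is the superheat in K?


Superheat = T_suction - T_evap
Superheat = 17 - (2)
Superheat = 15 K

15


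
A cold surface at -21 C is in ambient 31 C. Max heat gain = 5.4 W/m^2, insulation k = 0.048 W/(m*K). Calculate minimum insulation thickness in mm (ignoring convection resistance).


dT = 31 - (-21) = 52 K
thickness = k * dT / q_max * 1000
thickness = 0.048 * 52 / 5.4 * 1000
thickness = 462.2 mm

462.2


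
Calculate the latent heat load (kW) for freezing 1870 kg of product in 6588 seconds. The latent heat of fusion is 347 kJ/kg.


Q_lat = m * h_fg / t
Q_lat = 1870 * 347 / 6588
Q_lat = 98.5 kW

98.5


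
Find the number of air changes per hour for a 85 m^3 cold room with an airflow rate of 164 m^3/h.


ACH = flow / volume
ACH = 164 / 85
ACH = 1.929

1.929


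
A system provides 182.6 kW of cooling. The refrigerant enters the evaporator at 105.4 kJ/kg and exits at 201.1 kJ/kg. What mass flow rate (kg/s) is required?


dh = 201.1 - 105.4 = 95.7 kJ/kg
m_dot = Q / dh = 182.6 / 95.7 = 1.908 kg/s

1.908


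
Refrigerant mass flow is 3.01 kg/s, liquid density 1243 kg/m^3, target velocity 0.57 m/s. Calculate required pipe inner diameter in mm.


A = m_dot / (rho * v) = 3.01 / (1243 * 0.57) = 0.004248352176 m^2
d = sqrt(4*A/pi) * 1000
d = 73.5 mm

73.5


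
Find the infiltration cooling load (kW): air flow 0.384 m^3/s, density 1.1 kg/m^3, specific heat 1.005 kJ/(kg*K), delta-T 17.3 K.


Q = V_dot * rho * cp * dT
Q = 0.384 * 1.1 * 1.005 * 17.3
Q = 7.344 kW

7.344


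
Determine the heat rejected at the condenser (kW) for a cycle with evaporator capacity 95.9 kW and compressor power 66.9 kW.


Q_cond = Q_evap + W
Q_cond = 95.9 + 66.9
Q_cond = 162.8 kW

162.8


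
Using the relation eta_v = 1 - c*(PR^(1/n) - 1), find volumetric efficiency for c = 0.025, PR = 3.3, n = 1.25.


PR^(1/n) = 3.3^(1/1.25) = 2.59902916
eta_v = 1 - 0.025 * (2.59902916 - 1)
eta_v = 0.96

0.96


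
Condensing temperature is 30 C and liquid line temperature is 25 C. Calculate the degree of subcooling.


Subcooling = T_cond - T_liquid
Subcooling = 30 - 25
Subcooling = 5 K

5


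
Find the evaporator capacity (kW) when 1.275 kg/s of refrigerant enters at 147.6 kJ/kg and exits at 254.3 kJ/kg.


dh = 254.3 - 147.6 = 106.7 kJ/kg
Q_evap = m_dot * dh = 1.275 * 106.7
Q_evap = 136.04 kW

136.04


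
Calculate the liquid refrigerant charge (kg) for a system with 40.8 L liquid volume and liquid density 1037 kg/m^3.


Charge = V * rho / 1000
Charge = 40.8 * 1037 / 1000
Charge = 42.31 kg

42.31


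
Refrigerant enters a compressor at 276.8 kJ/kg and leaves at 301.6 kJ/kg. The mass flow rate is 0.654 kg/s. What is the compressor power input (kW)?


dh = 301.6 - 276.8 = 24.8 kJ/kg
W = m_dot * dh = 0.654 * 24.8 = 16.22 kW

16.22


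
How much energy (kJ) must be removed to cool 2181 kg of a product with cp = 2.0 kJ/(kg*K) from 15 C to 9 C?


dT = 15 - (9) = 6 K
Q = m * cp * dT = 2181 * 2.0 * 6
Q = 26172 kJ

26172


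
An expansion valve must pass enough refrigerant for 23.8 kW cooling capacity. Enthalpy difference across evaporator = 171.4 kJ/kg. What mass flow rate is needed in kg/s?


m_dot = Q / dh
m_dot = 23.8 / 171.4
m_dot = 0.1389 kg/s

0.1389


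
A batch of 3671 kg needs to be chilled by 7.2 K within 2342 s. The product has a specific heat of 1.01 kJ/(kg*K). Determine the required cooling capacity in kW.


Q = m * cp * dT / t
Q = 3671 * 1.01 * 7.2 / 2342
Q = 11.399 kW

11.399


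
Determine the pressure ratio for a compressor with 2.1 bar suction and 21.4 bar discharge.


PR = P_high / P_low
PR = 21.4 / 2.1
PR = 10.19

10.19


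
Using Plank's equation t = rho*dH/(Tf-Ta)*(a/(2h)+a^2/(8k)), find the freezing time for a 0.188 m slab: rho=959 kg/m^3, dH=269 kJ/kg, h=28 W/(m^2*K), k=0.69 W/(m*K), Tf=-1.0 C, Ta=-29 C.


dT = -1.0 - (-29) = 28.0 K
term1 = a/(2h) = 0.188/(2*28) = 0.003357142857
term2 = a^2/(8k) = 0.188^2/(8*0.69) = 0.006402898551
t = rho*dH*1000/dT * (term1 + term2)
t = 959*269*1000/28.0 * (0.003357142857 + 0.006402898551)
t = 89922 s

89922


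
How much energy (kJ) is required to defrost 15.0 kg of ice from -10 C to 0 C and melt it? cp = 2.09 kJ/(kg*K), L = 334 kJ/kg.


Sensible heat = cp * dT = 2.09 * 10 = 20.9 kJ/kg
Total per kg = 20.9 + 334 = 354.9 kJ/kg
Q = m * total = 15.0 * 354.9
Q = 5323.5 kJ

5323.5


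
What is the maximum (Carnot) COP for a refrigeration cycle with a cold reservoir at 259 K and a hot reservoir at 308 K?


dT = 308 - 259 = 49 K
COP_carnot = T_cold / dT = 259 / 49
COP_carnot = 5.286

5.286


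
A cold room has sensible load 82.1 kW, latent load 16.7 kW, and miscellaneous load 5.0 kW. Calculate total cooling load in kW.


Q_total = Q_s + Q_l + Q_misc
Q_total = 82.1 + 16.7 + 5.0
Q_total = 103.8 kW

103.8


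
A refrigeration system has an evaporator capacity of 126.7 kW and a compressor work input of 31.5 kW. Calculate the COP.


COP = Q_evap / W
COP = 126.7 / 31.5
COP = 4.022

4.022


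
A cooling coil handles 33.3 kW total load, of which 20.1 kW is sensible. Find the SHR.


SHR = Q_sensible / Q_total
SHR = 20.1 / 33.3
SHR = 0.604

0.604


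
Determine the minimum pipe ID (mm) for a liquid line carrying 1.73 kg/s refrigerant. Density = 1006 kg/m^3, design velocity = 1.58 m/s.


A = m_dot / (rho * v) = 1.73 / (1006 * 1.58) = 0.001088406271 m^2
d = sqrt(4*A/pi) * 1000
d = 37.2 mm

37.2


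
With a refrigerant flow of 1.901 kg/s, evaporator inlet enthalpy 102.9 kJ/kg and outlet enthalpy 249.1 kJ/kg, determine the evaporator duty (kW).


dh = 249.1 - 102.9 = 146.2 kJ/kg
Q_evap = m_dot * dh = 1.901 * 146.2
Q_evap = 277.93 kW

277.93


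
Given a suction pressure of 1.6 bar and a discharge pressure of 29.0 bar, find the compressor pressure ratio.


PR = P_high / P_low
PR = 29.0 / 1.6
PR = 18.125

18.125


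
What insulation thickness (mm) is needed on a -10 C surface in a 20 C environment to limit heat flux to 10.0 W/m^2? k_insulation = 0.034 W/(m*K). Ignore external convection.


dT = 20 - (-10) = 30 K
thickness = k * dT / q_max * 1000
thickness = 0.034 * 30 / 10.0 * 1000
thickness = 102.0 mm

102.0


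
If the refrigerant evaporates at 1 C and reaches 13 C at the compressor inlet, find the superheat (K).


Superheat = T_suction - T_evap
Superheat = 13 - (1)
Superheat = 12 K

12


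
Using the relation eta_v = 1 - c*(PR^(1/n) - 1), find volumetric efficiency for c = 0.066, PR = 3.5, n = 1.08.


PR^(1/n) = 3.5^(1/1.08) = 3.1898239
eta_v = 1 - 0.066 * (3.1898239 - 1)
eta_v = 0.8555

0.8555


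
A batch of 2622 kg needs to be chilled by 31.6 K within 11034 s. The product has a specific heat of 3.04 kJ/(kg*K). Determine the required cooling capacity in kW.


Q = m * cp * dT / t
Q = 2622 * 3.04 * 31.6 / 11034
Q = 22.828 kW

22.828


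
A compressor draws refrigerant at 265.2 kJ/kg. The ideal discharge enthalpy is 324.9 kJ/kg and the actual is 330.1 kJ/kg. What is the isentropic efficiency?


dh_ideal = 324.9 - 265.2 = 59.7 kJ/kg
dh_actual = 330.1 - 265.2 = 64.9 kJ/kg
eta_s = dh_ideal / dh_actual = 59.7 / 64.9
eta_s = 0.9199

0.9199


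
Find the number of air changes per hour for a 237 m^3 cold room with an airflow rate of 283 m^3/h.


ACH = flow / volume
ACH = 283 / 237
ACH = 1.194

1.194


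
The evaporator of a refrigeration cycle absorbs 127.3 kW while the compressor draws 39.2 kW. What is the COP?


COP = Q_evap / W
COP = 127.3 / 39.2
COP = 3.247

3.247


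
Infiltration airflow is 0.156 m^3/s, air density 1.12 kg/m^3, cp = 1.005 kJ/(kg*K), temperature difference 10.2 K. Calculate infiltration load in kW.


Q = V_dot * rho * cp * dT
Q = 0.156 * 1.12 * 1.005 * 10.2
Q = 1.791 kW

1.791


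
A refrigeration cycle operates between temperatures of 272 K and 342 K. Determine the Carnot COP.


dT = 342 - 272 = 70 K
COP_carnot = T_cold / dT = 272 / 70
COP_carnot = 3.886

3.886


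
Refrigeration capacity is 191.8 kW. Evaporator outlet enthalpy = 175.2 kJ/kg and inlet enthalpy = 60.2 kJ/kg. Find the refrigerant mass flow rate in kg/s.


dh = 175.2 - 60.2 = 115.0 kJ/kg
m_dot = Q / dh = 191.8 / 115.0 = 1.6678 kg/s

1.6678


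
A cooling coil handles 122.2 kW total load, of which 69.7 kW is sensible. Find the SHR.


SHR = Q_sensible / Q_total
SHR = 69.7 / 122.2
SHR = 0.57

0.57


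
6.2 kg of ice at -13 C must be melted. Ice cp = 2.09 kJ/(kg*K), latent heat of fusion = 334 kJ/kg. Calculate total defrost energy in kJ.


Sensible heat = cp * dT = 2.09 * 13 = 27.17 kJ/kg
Total per kg = 27.17 + 334 = 361.17 kJ/kg
Q = m * total = 6.2 * 361.17
Q = 2239.3 kJ

2239.3


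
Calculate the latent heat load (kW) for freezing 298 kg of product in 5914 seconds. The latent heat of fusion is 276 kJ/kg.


Q_lat = m * h_fg / t
Q_lat = 298 * 276 / 5914
Q_lat = 13.91 kW

13.91


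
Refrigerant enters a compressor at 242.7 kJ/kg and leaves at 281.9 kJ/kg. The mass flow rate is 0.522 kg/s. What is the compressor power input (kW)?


dh = 281.9 - 242.7 = 39.2 kJ/kg
W = m_dot * dh = 0.522 * 39.2 = 20.46 kW

20.46


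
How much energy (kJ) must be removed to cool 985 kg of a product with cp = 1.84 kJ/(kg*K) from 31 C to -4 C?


dT = 31 - (-4) = 35 K
Q = m * cp * dT = 985 * 1.84 * 35
Q = 63434 kJ

63434


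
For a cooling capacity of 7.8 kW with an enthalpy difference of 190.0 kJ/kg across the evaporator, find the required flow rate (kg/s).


m_dot = Q / dh
m_dot = 7.8 / 190.0
m_dot = 0.0411 kg/s

0.0411


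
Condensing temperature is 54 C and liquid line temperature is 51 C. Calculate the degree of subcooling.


Subcooling = T_cond - T_liquid
Subcooling = 54 - 51
Subcooling = 3 K

3


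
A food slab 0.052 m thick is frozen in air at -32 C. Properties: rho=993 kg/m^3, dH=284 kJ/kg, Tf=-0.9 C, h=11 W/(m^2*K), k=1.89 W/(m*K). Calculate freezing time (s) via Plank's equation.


dT = -0.9 - (-32) = 31.1 K
term1 = a/(2h) = 0.052/(2*11) = 0.002363636364
term2 = a^2/(8k) = 0.052^2/(8*1.89) = 0.0001788359788
t = rho*dH*1000/dT * (term1 + term2)
t = 993*284*1000/31.1 * (0.002363636364 + 0.0001788359788)
t = 23055 s

23055


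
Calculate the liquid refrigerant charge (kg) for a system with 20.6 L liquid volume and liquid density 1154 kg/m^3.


Charge = V * rho / 1000
Charge = 20.6 * 1154 / 1000
Charge = 23.77 kg

23.77


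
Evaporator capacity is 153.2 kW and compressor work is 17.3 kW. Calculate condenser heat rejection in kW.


Q_cond = Q_evap + W
Q_cond = 153.2 + 17.3
Q_cond = 170.5 kW

170.5


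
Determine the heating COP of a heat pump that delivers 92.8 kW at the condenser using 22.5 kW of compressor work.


COP_hp = Q_cond / W
COP_hp = 92.8 / 22.5
COP_hp = 4.124

4.124


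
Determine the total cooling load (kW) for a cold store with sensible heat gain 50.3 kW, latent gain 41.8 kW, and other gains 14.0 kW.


Q_total = Q_s + Q_l + Q_misc
Q_total = 50.3 + 41.8 + 14.0
Q_total = 106.1 kW

106.1


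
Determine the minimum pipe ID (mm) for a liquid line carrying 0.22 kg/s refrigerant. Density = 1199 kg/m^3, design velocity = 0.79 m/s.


A = m_dot / (rho * v) = 0.22 / (1199 * 0.79) = 0.0002322610614 m^2
d = sqrt(4*A/pi) * 1000
d = 17.2 mm

17.2


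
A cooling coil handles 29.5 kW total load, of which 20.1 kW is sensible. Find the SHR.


SHR = Q_sensible / Q_total
SHR = 20.1 / 29.5
SHR = 0.681

0.681


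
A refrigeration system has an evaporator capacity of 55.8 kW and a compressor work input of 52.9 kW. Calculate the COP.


COP = Q_evap / W
COP = 55.8 / 52.9
COP = 1.055

1.055


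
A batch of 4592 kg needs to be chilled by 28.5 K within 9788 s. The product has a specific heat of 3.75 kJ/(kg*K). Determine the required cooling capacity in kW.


Q = m * cp * dT / t
Q = 4592 * 3.75 * 28.5 / 9788
Q = 50.14 kW

50.14


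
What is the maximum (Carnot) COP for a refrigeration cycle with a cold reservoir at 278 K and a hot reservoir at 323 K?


dT = 323 - 278 = 45 K
COP_carnot = T_cold / dT = 278 / 45
COP_carnot = 6.178

6.178


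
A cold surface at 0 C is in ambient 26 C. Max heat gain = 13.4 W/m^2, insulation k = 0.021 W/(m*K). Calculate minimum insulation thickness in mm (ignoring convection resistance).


dT = 26 - (0) = 26 K
thickness = k * dT / q_max * 1000
thickness = 0.021 * 26 / 13.4 * 1000
thickness = 40.7 mm

40.7


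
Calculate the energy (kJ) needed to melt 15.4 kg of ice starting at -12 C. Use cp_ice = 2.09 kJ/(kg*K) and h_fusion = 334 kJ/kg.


Sensible heat = cp * dT = 2.09 * 12 = 25.08 kJ/kg
Total per kg = 25.08 + 334 = 359.08 kJ/kg
Q = m * total = 15.4 * 359.08
Q = 5529.8 kJ

5529.8


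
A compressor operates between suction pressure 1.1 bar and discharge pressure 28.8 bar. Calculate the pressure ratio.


PR = P_high / P_low
PR = 28.8 / 1.1
PR = 26.182

26.182


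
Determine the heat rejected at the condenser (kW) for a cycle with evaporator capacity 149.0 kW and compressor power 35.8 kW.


Q_cond = Q_evap + W
Q_cond = 149.0 + 35.8
Q_cond = 184.8 kW

184.8


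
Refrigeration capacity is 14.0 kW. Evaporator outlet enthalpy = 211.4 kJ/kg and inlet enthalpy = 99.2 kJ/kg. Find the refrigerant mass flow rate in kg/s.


dh = 211.4 - 99.2 = 112.2 kJ/kg
m_dot = Q / dh = 14.0 / 112.2 = 0.1248 kg/s

0.1248


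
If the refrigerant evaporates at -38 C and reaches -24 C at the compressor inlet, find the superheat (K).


Superheat = T_suction - T_evap
Superheat = -24 - (-38)
Superheat = 14 K

14


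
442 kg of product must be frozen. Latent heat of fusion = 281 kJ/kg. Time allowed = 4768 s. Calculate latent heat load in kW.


Q_lat = m * h_fg / t
Q_lat = 442 * 281 / 4768
Q_lat = 26.05 kW

26.05


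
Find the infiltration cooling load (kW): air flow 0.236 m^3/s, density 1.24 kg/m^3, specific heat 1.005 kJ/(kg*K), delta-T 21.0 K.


Q = V_dot * rho * cp * dT
Q = 0.236 * 1.24 * 1.005 * 21.0
Q = 6.176 kW

6.176


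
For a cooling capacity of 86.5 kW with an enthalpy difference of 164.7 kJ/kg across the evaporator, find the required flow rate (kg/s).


m_dot = Q / dh
m_dot = 86.5 / 164.7
m_dot = 0.5252 kg/s

0.5252


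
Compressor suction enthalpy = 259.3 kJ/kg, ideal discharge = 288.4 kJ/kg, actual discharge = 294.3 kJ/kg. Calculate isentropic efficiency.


dh_ideal = 288.4 - 259.3 = 29.1 kJ/kg
dh_actual = 294.3 - 259.3 = 35.0 kJ/kg
eta_s = dh_ideal / dh_actual = 29.1 / 35.0
eta_s = 0.8314

0.8314


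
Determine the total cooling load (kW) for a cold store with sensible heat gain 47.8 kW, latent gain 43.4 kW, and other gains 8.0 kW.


Q_total = Q_s + Q_l + Q_misc
Q_total = 47.8 + 43.4 + 8.0
Q_total = 99.2 kW

99.2


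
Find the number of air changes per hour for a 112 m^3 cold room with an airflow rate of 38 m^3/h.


ACH = flow / volume
ACH = 38 / 112
ACH = 0.339

0.339


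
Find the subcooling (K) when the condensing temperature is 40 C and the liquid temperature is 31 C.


Subcooling = T_cond - T_liquid
Subcooling = 40 - 31
Subcooling = 9 K

9


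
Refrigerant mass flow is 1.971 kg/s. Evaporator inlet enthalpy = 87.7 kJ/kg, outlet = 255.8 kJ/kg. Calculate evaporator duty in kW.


dh = 255.8 - 87.7 = 168.1 kJ/kg
Q_evap = m_dot * dh = 1.971 * 168.1
Q_evap = 331.33 kW

331.33


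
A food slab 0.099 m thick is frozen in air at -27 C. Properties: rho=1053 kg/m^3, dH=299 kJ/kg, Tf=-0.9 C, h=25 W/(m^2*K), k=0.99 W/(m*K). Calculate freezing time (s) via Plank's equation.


dT = -0.9 - (-27) = 26.1 K
term1 = a/(2h) = 0.099/(2*25) = 0.00198
term2 = a^2/(8k) = 0.099^2/(8*0.99) = 0.0012375
t = rho*dH*1000/dT * (term1 + term2)
t = 1053*299*1000/26.1 * (0.00198 + 0.0012375)
t = 38813 s

38813


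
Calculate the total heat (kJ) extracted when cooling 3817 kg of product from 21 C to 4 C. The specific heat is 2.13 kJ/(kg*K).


dT = 21 - (4) = 17 K
Q = m * cp * dT = 3817 * 2.13 * 17
Q = 138214 kJ

138214


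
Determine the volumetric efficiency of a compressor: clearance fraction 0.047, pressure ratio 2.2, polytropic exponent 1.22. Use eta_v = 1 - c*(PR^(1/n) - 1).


PR^(1/n) = 2.2^(1/1.22) = 1.90842162
eta_v = 1 - 0.047 * (1.90842162 - 1)
eta_v = 0.9573

0.9573


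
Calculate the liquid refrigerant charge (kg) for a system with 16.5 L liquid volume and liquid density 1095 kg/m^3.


Charge = V * rho / 1000
Charge = 16.5 * 1095 / 1000
Charge = 18.07 kg

18.07


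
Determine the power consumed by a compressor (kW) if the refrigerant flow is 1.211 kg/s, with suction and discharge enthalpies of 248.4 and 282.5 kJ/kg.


dh = 282.5 - 248.4 = 34.1 kJ/kg
W = m_dot * dh = 1.211 * 34.1 = 41.3 kW

41.3


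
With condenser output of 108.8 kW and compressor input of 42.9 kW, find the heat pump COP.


COP_hp = Q_cond / W
COP_hp = 108.8 / 42.9
COP_hp = 2.536

2.536


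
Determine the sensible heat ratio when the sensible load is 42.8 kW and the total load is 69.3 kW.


SHR = Q_sensible / Q_total
SHR = 42.8 / 69.3
SHR = 0.618

0.618


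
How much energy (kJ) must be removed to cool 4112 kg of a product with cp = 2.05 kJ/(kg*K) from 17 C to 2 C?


dT = 17 - (2) = 15 K
Q = m * cp * dT = 4112 * 2.05 * 15
Q = 126444 kJ

126444


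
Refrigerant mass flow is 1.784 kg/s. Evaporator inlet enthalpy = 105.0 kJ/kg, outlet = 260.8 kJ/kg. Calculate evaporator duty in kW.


dh = 260.8 - 105.0 = 155.8 kJ/kg
Q_evap = m_dot * dh = 1.784 * 155.8
Q_evap = 277.95 kW

277.95


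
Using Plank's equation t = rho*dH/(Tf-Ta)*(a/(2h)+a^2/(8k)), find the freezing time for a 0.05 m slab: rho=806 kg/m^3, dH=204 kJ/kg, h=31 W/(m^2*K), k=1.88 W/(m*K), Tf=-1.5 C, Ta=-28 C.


dT = -1.5 - (-28) = 26.5 K
term1 = a/(2h) = 0.05/(2*31) = 0.0008064516129
term2 = a^2/(8k) = 0.05^2/(8*1.88) = 0.0001662234043
t = rho*dH*1000/dT * (term1 + term2)
t = 806*204*1000/26.5 * (0.0008064516129 + 0.0001662234043)
t = 6035 s

6035


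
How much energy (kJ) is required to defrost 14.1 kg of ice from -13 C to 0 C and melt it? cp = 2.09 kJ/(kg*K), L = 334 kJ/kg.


Sensible heat = cp * dT = 2.09 * 13 = 27.17 kJ/kg
Total per kg = 27.17 + 334 = 361.17 kJ/kg
Q = m * total = 14.1 * 361.17
Q = 5092.5 kJ

5092.5


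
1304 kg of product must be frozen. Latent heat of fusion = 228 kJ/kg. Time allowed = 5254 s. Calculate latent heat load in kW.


Q_lat = m * h_fg / t
Q_lat = 1304 * 228 / 5254
Q_lat = 56.59 kW

56.59


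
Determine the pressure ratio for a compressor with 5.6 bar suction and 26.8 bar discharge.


PR = P_high / P_low
PR = 26.8 / 5.6
PR = 4.786

4.786


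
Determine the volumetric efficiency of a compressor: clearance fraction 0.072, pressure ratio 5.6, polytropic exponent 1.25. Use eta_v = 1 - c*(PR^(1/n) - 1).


PR^(1/n) = 5.6^(1/1.25) = 3.96780592
eta_v = 1 - 0.072 * (3.96780592 - 1)
eta_v = 0.7863

0.7863


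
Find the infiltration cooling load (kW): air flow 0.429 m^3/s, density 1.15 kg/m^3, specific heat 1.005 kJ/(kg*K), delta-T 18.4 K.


Q = V_dot * rho * cp * dT
Q = 0.429 * 1.15 * 1.005 * 18.4
Q = 9.123 kW

9.123


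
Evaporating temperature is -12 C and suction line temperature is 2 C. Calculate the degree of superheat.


Superheat = T_suction - T_evap
Superheat = 2 - (-12)
Superheat = 14 K

14


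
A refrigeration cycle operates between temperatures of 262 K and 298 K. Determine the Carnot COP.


dT = 298 - 262 = 36 K
COP_carnot = T_cold / dT = 262 / 36
COP_carnot = 7.278

7.278


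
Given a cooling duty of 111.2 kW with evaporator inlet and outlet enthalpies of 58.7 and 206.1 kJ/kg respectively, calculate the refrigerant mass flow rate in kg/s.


dh = 206.1 - 58.7 = 147.4 kJ/kg
m_dot = Q / dh = 111.2 / 147.4 = 0.7544 kg/s

0.7544


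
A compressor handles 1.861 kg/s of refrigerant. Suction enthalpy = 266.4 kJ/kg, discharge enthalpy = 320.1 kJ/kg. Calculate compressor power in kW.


dh = 320.1 - 266.4 = 53.7 kJ/kg
W = m_dot * dh = 1.861 * 53.7 = 99.94 kW

99.94


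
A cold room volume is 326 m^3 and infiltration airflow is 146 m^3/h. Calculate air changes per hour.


ACH = flow / volume
ACH = 146 / 326
ACH = 0.448

0.448


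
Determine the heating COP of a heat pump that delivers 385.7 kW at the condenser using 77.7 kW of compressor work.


COP_hp = Q_cond / W
COP_hp = 385.7 / 77.7
COP_hp = 4.964

4.964


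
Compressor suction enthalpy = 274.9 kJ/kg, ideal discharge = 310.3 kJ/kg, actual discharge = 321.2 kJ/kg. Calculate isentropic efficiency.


dh_ideal = 310.3 - 274.9 = 35.4 kJ/kg
dh_actual = 321.2 - 274.9 = 46.3 kJ/kg
eta_s = dh_ideal / dh_actual = 35.4 / 46.3
eta_s = 0.7646

0.7646


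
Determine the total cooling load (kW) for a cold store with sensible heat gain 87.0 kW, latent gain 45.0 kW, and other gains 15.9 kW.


Q_total = Q_s + Q_l + Q_misc
Q_total = 87.0 + 45.0 + 15.9
Q_total = 147.9 kW

147.9


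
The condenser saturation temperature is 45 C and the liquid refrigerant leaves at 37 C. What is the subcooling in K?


Subcooling = T_cond - T_liquid
Subcooling = 45 - 37
Subcooling = 8 K

8


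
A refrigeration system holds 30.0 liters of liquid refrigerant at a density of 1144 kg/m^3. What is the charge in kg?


Charge = V * rho / 1000
Charge = 30.0 * 1144 / 1000
Charge = 34.32 kg

34.32


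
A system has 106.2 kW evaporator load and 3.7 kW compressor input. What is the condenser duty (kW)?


Q_cond = Q_evap + W
Q_cond = 106.2 + 3.7
Q_cond = 109.9 kW

109.9


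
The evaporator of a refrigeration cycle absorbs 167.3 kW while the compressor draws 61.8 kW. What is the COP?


COP = Q_evap / W
COP = 167.3 / 61.8
COP = 2.707

2.707


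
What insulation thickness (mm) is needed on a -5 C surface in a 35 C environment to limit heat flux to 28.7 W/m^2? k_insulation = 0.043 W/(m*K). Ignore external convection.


dT = 35 - (-5) = 40 K
thickness = k * dT / q_max * 1000
thickness = 0.043 * 40 / 28.7 * 1000
thickness = 59.9 mm

59.9


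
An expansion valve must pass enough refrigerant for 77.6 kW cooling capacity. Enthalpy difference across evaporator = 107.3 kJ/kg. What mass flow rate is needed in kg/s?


m_dot = Q / dh
m_dot = 77.6 / 107.3
m_dot = 0.7232 kg/s

0.7232


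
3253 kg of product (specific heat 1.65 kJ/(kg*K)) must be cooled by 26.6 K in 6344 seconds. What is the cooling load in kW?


Q = m * cp * dT / t
Q = 3253 * 1.65 * 26.6 / 6344
Q = 22.505 kW

22.505


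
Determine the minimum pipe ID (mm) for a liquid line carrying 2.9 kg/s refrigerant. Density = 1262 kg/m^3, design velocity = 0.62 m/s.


A = m_dot / (rho * v) = 2.9 / (1262 * 0.62) = 0.003706354481 m^2
d = sqrt(4*A/pi) * 1000
d = 68.7 mm

68.7


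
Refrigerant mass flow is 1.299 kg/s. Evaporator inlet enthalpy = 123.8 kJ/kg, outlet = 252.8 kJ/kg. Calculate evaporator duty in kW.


dh = 252.8 - 123.8 = 129.0 kJ/kg
Q_evap = m_dot * dh = 1.299 * 129.0
Q_evap = 167.57 kW

167.57


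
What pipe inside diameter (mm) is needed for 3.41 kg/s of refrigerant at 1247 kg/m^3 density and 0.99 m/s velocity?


A = m_dot / (rho * v) = 3.41 / (1247 * 0.99) = 0.002762184799 m^2
d = sqrt(4*A/pi) * 1000
d = 59.3 mm

59.3


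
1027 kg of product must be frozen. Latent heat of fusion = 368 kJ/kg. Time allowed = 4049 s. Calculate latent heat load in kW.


Q_lat = m * h_fg / t
Q_lat = 1027 * 368 / 4049
Q_lat = 93.34 kW

93.34


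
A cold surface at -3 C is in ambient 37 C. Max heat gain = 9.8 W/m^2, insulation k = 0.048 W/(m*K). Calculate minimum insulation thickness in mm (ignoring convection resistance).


dT = 37 - (-3) = 40 K
thickness = k * dT / q_max * 1000
thickness = 0.048 * 40 / 9.8 * 1000
thickness = 195.9 mm

195.9


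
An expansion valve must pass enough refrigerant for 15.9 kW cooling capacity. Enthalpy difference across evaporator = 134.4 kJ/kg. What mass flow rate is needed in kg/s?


m_dot = Q / dh
m_dot = 15.9 / 134.4
m_dot = 0.1183 kg/s

0.1183


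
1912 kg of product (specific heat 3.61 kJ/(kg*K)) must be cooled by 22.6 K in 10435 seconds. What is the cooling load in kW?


Q = m * cp * dT / t
Q = 1912 * 3.61 * 22.6 / 10435
Q = 14.949 kW

14.949


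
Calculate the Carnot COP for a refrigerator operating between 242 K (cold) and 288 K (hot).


dT = 288 - 242 = 46 K
COP_carnot = T_cold / dT = 242 / 46
COP_carnot = 5.261

5.261


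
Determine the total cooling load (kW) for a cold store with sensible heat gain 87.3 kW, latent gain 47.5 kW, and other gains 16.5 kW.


Q_total = Q_s + Q_l + Q_misc
Q_total = 87.3 + 47.5 + 16.5
Q_total = 151.3 kW

151.3


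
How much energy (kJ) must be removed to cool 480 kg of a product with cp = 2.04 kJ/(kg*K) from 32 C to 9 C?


dT = 32 - (9) = 23 K
Q = m * cp * dT = 480 * 2.04 * 23
Q = 22522 kJ

22522


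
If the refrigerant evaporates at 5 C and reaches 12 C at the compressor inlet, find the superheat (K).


Superheat = T_suction - T_evap
Superheat = 12 - (5)
Superheat = 7 K

7


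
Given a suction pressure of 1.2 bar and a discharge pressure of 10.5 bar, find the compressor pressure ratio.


PR = P_high / P_low
PR = 10.5 / 1.2
PR = 8.75

8.75


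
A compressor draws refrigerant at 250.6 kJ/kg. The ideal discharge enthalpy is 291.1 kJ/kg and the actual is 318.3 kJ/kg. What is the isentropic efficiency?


dh_ideal = 291.1 - 250.6 = 40.5 kJ/kg
dh_actual = 318.3 - 250.6 = 67.7 kJ/kg
eta_s = dh_ideal / dh_actual = 40.5 / 67.7
eta_s = 0.5982

0.5982
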